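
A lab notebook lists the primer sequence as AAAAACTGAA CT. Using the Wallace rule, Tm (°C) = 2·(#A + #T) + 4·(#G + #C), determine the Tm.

Scanning the sequence gives C=2, A=7, G=1, T=2.
So N_AT = 9 and N_GC = 3.
Tm = 2×9 + 4×3 = 30°C

30°C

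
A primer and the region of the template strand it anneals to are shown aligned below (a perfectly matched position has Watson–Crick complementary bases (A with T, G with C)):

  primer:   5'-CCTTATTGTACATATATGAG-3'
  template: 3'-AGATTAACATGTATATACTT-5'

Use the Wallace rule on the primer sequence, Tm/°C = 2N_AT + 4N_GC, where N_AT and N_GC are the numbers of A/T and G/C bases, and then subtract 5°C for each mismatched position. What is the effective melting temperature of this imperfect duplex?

Primer base counts: A=6, T=8, G=3, C=3 → A+T=14, G+C=6
Perfect-match Tm = 2(14) + 4(6) = 28 + 24 = 52°C
Mismatches (positions where the bases are not complementary): 3 (at positions 1, 4, 20)
Effective Tm = 52 − 3×5 = 52 − 15 = 37°C

37°C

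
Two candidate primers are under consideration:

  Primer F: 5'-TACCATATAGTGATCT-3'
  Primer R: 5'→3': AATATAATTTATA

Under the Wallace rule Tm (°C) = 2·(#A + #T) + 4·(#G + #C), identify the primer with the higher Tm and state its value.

Primer F, 42°C

Primer F: A+T=11, G+C=5 → Tm = 2(11)+4(5) = 42°C
Primer R: A+T=13, G+C=0 → Tm = 2(13)+4(0) = 26°C
42°C vs 26°C → primer F is higher.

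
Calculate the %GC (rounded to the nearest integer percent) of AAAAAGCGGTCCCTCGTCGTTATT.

G=5, A=6, T=7, C=6
G+C = 5 + 6 = 11 out of 24 bases
%GC = 11/24 × 100 = 45.83% ≈ 46%

46%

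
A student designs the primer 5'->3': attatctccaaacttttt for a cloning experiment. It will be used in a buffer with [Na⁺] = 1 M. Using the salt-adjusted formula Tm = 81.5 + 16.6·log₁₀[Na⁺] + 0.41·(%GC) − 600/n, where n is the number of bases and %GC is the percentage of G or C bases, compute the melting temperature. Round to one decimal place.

Length n = 18. Scanning the sequence gives G=0, T=9, A=5, C=4.
G+C = 4, so %GC = 4/18 × 100 = 22.222%
Salt term: 16.6 × (0) = 0
GC term: 0.41 × 22.222 = 9.111; length term: −600/18 = −33.333
Tm = 81.5 + (0) + 9.111 − 33.333 = 57.278 → 57.3°C

57.3°C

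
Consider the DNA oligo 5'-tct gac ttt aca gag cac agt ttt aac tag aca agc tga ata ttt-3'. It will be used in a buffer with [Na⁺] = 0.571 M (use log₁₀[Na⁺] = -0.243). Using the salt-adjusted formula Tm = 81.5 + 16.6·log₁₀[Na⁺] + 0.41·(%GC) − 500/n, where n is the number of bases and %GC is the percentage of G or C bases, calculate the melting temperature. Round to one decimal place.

80.0°C

Length n = 45. C=8, G=7, A=15, T=15
G+C = 15, so %GC = 15/45 × 100 = 33.333%
Salt term: 16.6 × (-0.243) = -4.034
GC term: 0.41 × 33.333 = 13.667; length term: −500/45 = −11.111
Tm = 81.5 + (-4.034) + 13.667 − 11.111 = 80.022 → 80.0°C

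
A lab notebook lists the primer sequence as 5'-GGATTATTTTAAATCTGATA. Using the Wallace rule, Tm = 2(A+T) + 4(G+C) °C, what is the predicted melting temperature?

48°C

Base counts: G=3, T=9, C=1, A=7
A+T = 16, G+C = 4
Tm = 2(16) + 4(4) = 32 + 16 = 48°C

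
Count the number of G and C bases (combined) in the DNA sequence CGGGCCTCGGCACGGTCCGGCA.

18

Base counts: T=2, G=9, C=9, A=2
Total G or C: 9 + 9 = 18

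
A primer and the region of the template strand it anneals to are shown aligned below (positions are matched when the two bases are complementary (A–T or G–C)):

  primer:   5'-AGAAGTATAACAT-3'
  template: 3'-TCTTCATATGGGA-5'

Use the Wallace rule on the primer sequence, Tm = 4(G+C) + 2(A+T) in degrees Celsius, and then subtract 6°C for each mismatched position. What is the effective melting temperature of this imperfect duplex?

20°C

Primer base counts: A=7, T=3, G=2, C=1 → A+T=10, G+C=3
Perfect-match Tm = 2(10) + 4(3) = 20 + 12 = 32°C
Mismatches (positions where the bases are not complementary): 2 (at positions 10, 12)
Effective Tm = 32 − 2×6 = 32 − 12 = 20°C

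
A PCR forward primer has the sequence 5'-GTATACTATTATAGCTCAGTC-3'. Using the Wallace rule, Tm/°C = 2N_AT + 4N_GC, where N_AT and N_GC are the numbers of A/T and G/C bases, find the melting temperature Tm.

Base counts: C=4, A=6, G=3, T=8
AT pairs contribute 14, GC pairs contribute 7.
Tm = 2×14 + 4×7 = 56°C

56°C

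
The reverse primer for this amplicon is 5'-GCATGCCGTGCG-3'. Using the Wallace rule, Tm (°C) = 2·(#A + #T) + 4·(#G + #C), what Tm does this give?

42°C

A=1, G=5, T=2, C=4
A+T = 3, G+C = 9
Tm = 4·9 + 2·3 = 36 + 6 = 42°C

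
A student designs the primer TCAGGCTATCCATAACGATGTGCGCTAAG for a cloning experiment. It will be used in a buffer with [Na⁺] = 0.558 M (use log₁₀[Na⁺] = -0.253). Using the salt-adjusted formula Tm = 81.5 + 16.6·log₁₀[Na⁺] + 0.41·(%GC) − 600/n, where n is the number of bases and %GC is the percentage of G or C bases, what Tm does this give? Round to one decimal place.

Length n = 29. Scanning the sequence gives G=7, T=7, A=8, C=7.
G+C = 14, so %GC = 14/29 × 100 = 48.276%
Salt term: 16.6 × (-0.253) = -4.2
GC term: 0.41 × 48.276 = 19.793; length term: −600/29 = −20.69
Tm = 81.5 + (-4.2) + 19.793 − 20.69 = 76.403 → 76.4°C

76.4°C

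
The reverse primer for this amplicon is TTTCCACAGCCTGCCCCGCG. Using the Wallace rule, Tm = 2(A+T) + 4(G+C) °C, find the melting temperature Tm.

68°C

Base counts: C=10, G=4, T=4, A=2
AT pairs contribute 6, GC pairs contribute 14.
Tm = 4·14 + 2·6 = 56 + 12 = 68°C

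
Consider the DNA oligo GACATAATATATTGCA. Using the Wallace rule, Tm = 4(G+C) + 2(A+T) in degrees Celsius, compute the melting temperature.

Base counts: C=2, A=7, G=2, T=5
A+T = 12, G+C = 4
Tm = 2×12 + 4×4 = 40°C

40°C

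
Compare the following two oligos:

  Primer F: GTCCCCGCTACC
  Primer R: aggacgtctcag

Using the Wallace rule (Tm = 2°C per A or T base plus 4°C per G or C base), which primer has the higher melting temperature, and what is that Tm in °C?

Primer F, 42°C

Primer F: A+T=3, G+C=9 → Tm = 2(3)+4(9) = 42°C
Primer R: A+T=5, G+C=7 → Tm = 2(5)+4(7) = 38°C
42°C vs 38°C → primer F is higher.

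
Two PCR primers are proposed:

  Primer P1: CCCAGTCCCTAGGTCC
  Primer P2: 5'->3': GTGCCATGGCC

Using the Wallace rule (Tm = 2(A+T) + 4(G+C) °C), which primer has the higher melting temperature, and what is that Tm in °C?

Primer P1: A+T=5, G+C=11 → Tm = 2(5)+4(11) = 54°C
Primer P2: A+T=3, G+C=8 → Tm = 2(3)+4(8) = 38°C
54°C vs 38°C → primer P1 is higher.

Primer P1, 54°C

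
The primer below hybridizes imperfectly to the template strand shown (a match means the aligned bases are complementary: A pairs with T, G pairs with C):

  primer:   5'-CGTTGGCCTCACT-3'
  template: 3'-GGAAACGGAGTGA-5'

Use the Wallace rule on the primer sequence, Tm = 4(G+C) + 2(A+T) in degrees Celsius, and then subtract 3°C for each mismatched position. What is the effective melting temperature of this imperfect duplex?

36°C

Primer base counts: A=1, T=4, G=3, C=5 → A+T=5, G+C=8
Perfect-match Tm = 2(5) + 4(8) = 10 + 32 = 42°C
Mismatches (positions where the bases are not complementary): 2 (at positions 2, 5)
Effective Tm = 42 − 2×3 = 42 − 6 = 36°C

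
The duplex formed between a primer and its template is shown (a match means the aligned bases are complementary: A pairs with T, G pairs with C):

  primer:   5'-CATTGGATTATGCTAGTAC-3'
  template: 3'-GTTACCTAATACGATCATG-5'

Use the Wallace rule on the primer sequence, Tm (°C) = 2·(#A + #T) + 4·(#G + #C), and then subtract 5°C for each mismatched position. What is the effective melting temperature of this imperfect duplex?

Primer base counts: A=5, T=7, G=4, C=3 → A+T=12, G+C=7
Perfect-match Tm = 2(12) + 4(7) = 24 + 28 = 52°C
Mismatches (positions where the bases are not complementary): 1 (at position 3)
Effective Tm = 52 − 1×5 = 52 − 5 = 47°C

47°C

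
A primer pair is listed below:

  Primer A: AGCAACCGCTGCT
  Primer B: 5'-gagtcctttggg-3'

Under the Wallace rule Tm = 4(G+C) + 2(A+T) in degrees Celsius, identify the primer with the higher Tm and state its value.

Primer A, 42°C

Primer A: A+T=5, G+C=8 → Tm = 2(5)+4(8) = 42°C
Primer B: A+T=5, G+C=7 → Tm = 2(5)+4(7) = 38°C
42°C vs 38°C → primer A is higher.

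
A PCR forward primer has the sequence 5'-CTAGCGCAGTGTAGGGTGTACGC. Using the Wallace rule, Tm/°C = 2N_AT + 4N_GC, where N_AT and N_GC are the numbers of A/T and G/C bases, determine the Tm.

74°C

T=5, G=9, C=5, A=4
A+T = 9, G+C = 14
Tm = 2(9) + 4(14) = 18 + 56 = 74°C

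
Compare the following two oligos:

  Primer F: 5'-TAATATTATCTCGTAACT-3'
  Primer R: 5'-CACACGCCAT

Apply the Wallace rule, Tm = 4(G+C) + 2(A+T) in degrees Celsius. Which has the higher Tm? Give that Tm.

Primer F: A+T=14, G+C=4 → Tm = 2(14)+4(4) = 44°C
Primer R: A+T=4, G+C=6 → Tm = 2(4)+4(6) = 32°C
44°C vs 32°C → primer F is higher.

Primer F, 44°C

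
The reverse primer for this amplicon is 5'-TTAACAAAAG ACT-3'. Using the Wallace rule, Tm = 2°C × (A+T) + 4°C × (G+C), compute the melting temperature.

Scanning the sequence gives T=3, A=7, G=1, C=2.
So N_AT = 10 and N_GC = 3.
Tm = 2(10) + 4(3) = 20 + 12 = 32°C

32°C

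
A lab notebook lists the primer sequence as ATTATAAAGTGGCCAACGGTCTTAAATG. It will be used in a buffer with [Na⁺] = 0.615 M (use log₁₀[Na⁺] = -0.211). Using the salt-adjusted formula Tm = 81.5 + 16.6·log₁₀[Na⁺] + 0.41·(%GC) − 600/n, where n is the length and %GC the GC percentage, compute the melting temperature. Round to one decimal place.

Length n = 28. Counting bases: T=8, G=6, A=10, C=4
G+C = 10, so %GC = 10/28 × 100 = 35.714%
Salt term: 16.6 × (-0.211) = -3.503
GC term: 0.41 × 35.714 = 14.643; length term: −600/28 = −21.429
Tm = 81.5 + (-3.503) + 14.643 − 21.429 = 71.211 → 71.2°C

71.2°C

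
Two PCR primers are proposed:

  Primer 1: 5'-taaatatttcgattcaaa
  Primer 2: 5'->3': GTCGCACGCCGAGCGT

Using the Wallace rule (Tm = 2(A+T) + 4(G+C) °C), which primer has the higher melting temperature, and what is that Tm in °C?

Primer 1: A+T=15, G+C=3 → Tm = 2(15)+4(3) = 42°C
Primer 2: A+T=4, G+C=12 → Tm = 2(4)+4(12) = 56°C
42°C vs 56°C → primer 2 is higher.

Primer 2, 56°C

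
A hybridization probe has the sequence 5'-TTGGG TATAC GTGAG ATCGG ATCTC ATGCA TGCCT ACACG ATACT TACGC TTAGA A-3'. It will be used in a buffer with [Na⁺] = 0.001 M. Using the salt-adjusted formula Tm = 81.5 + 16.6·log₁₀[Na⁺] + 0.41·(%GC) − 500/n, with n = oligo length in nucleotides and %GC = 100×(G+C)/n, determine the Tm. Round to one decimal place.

Length n = 56. Scanning the sequence gives A=15, T=16, C=12, G=13.
G+C = 25, so %GC = 25/56 × 100 = 44.643%
Salt term: 16.6 × (-3) = -49.8
GC term: 0.41 × 44.643 = 18.304; length term: −500/56 = −8.929
Tm = 81.5 + (-49.8) + 18.304 − 8.929 = 41.075 → 41.1°C

41.1°C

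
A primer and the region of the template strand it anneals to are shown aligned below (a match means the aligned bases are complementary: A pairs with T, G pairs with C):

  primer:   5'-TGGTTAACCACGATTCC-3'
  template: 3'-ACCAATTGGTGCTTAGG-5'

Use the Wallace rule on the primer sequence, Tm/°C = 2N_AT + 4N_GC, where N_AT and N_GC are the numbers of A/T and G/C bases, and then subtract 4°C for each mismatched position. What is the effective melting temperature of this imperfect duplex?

46°C

Primer base counts: A=4, T=5, G=3, C=5 → A+T=9, G+C=8
Perfect-match Tm = 2(9) + 4(8) = 18 + 32 = 50°C
Mismatches (positions where the bases are not complementary): 1 (at position 14)
Effective Tm = 50 − 1×4 = 50 − 4 = 46°C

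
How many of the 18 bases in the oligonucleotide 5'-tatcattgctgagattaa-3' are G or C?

5

G=3, A=6, C=2, T=7
G+C = 3 + 2 = 5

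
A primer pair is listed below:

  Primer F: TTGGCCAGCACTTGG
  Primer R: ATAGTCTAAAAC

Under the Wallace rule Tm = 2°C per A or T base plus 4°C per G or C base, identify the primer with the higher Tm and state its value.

Primer F: A+T=6, G+C=9 → Tm = 2(6)+4(9) = 48°C
Primer R: A+T=9, G+C=3 → Tm = 2(9)+4(3) = 30°C
48°C vs 30°C → primer F is higher.

Primer F, 48°C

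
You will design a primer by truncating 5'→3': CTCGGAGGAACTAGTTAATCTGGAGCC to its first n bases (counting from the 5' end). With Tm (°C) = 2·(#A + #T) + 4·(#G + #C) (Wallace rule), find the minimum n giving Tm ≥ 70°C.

n = 24

First 23 bases: CTCGGAGGAACTAGTTAATCTGG → Tm = 68°C (< 70°C)
First 24 bases: CTCGGAGGAACTAGTTAATCTGGA → Tm = 70°C (≥ 70°C)
Each additional base adds 2°C (A/T) or 4°C (G/C), so Tm is non-decreasing in n; n = 24 is the first length to reach 70°C.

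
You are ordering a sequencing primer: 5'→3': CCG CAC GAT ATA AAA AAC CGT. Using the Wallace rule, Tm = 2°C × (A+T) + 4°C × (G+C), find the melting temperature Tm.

60°C

Base counts: A=9, G=3, T=3, C=6
A+T = 12, G+C = 9
Tm = 4·9 + 2·12 = 36 + 24 = 60°C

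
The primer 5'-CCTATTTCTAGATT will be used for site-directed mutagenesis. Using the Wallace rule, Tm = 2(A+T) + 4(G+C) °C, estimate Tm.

Counting bases: T=7, A=3, G=1, C=3
A+T = 10, G+C = 4
Tm = 2×10 + 4×4 = 36°C

36°C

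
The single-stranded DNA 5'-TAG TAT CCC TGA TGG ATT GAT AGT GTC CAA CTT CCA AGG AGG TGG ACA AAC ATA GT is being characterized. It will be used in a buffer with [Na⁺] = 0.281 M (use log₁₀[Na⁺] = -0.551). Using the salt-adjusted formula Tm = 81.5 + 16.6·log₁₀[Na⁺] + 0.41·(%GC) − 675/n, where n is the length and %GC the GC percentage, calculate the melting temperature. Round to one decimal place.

Length n = 56. Base counts: A=17, C=10, T=15, G=14
G+C = 24, so %GC = 24/56 × 100 = 42.857%
Salt term: 16.6 × (-0.551) = -9.147
GC term: 0.41 × 42.857 = 17.571; length term: −675/56 = −12.054
Tm = 81.5 + (-9.147) + 17.571 − 12.054 = 77.87 → 77.9°C

77.9°C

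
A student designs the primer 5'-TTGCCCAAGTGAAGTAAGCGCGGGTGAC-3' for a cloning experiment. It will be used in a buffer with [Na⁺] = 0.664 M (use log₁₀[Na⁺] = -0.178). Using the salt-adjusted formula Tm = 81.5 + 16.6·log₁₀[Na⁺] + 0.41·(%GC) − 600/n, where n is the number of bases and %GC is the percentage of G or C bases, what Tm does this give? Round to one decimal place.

Length n = 28. A=7, G=10, T=5, C=6
G+C = 16, so %GC = 16/28 × 100 = 57.143%
Salt term: 16.6 × (-0.178) = -2.955
GC term: 0.41 × 57.143 = 23.429; length term: −600/28 = −21.429
Tm = 81.5 + (-2.955) + 23.429 − 21.429 = 80.545 → 80.5°C

80.5°C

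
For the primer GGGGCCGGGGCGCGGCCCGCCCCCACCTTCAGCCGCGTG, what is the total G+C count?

Counting bases: C=18, A=2, G=16, T=3
Total G or C: 16 + 18 = 34

34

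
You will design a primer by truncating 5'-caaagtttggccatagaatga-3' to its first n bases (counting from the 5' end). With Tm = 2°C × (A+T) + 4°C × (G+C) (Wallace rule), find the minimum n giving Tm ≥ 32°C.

First 10 bases: CAAAGTTTGG → Tm = 28°C (< 32°C)
First 11 bases: CAAAGTTTGGC → Tm = 32°C (≥ 32°C)
Each additional base adds 2°C (A/T) or 4°C (G/C), so Tm is non-decreasing in n; n = 11 is the first length to reach 32°C.

n = 11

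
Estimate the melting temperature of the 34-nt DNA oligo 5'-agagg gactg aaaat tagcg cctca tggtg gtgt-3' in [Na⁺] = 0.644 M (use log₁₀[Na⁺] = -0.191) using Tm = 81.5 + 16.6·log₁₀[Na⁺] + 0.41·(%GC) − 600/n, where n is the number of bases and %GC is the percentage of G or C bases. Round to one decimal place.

81.2°C

Length n = 34. Counting bases: A=9, C=5, T=8, G=12
G+C = 17, so %GC = 17/34 × 100 = 50%
Salt term: 16.6 × (-0.191) = -3.171
GC term: 0.41 × 50 = 20.5; length term: −600/34 = −17.647
Tm = 81.5 + (-3.171) + 20.5 − 17.647 = 81.182 → 81.2°C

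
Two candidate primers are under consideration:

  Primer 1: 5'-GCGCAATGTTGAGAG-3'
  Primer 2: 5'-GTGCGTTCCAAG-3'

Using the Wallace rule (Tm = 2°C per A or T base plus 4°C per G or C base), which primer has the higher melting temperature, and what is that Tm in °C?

Primer 1, 46°C

Primer 1: A+T=7, G+C=8 → Tm = 2(7)+4(8) = 46°C
Primer 2: A+T=5, G+C=7 → Tm = 2(5)+4(7) = 38°C
46°C vs 38°C → primer 1 is higher.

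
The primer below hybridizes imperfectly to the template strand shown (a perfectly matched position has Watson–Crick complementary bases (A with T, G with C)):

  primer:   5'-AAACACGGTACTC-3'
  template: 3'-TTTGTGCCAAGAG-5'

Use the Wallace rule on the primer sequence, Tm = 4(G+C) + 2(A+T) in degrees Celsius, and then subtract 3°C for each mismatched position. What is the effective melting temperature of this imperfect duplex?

Primer base counts: A=5, T=2, G=2, C=4 → A+T=7, G+C=6
Perfect-match Tm = 2(7) + 4(6) = 14 + 24 = 38°C
Mismatches (positions where the bases are not complementary): 1 (at position 10)
Effective Tm = 38 − 1×3 = 38 − 3 = 35°C

35°C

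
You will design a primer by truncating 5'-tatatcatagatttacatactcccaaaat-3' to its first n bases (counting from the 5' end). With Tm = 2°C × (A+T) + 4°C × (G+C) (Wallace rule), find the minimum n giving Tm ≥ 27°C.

First 11 bases: TATATCATAGA → Tm = 26°C (< 27°C)
First 12 bases: TATATCATAGAT → Tm = 28°C (≥ 27°C)
Each additional base adds 2°C (A/T) or 4°C (G/C), so Tm is non-decreasing in n; n = 12 is the first length to reach 27°C.

n = 12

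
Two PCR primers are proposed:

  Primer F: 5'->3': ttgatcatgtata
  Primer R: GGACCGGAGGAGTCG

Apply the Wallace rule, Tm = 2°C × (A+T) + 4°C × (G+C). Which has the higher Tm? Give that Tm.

Primer R, 52°C

Primer F: A+T=10, G+C=3 → Tm = 2(10)+4(3) = 32°C
Primer R: A+T=4, G+C=11 → Tm = 2(4)+4(11) = 52°C
32°C vs 52°C → primer R is higher.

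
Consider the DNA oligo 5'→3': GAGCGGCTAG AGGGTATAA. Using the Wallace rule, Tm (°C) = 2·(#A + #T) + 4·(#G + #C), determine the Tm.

Scanning the sequence gives T=3, A=6, C=2, G=8.
So N_AT = 9 and N_GC = 10.
Tm = 4·10 + 2·9 = 40 + 18 = 58°C

58°C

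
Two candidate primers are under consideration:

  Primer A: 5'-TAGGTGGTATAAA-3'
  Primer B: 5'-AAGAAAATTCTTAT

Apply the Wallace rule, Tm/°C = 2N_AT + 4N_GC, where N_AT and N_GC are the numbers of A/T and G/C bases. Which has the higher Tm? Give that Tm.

Primer A, 34°C

Primer A: A+T=9, G+C=4 → Tm = 2(9)+4(4) = 34°C
Primer B: A+T=12, G+C=2 → Tm = 2(12)+4(2) = 32°C
34°C vs 32°C → primer A is higher.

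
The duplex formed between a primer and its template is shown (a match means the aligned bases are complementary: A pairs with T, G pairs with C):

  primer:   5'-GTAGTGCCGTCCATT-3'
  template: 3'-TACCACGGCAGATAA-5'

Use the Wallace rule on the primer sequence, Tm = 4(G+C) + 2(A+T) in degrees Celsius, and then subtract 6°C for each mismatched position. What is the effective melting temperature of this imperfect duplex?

28°C

Primer base counts: A=2, T=5, G=4, C=4 → A+T=7, G+C=8
Perfect-match Tm = 2(7) + 4(8) = 14 + 32 = 46°C
Mismatches (positions where the bases are not complementary): 3 (at positions 1, 3, 12)
Effective Tm = 46 − 3×6 = 46 − 18 = 28°C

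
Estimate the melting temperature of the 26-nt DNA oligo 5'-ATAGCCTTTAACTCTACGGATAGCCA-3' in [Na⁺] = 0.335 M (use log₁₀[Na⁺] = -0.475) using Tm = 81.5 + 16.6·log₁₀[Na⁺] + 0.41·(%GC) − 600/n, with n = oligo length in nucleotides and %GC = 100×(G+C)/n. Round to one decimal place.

67.9°C

Length n = 26. Scanning the sequence gives A=8, C=7, G=4, T=7.
G+C = 11, so %GC = 11/26 × 100 = 42.308%
Salt term: 16.6 × (-0.475) = -7.885
GC term: 0.41 × 42.308 = 17.346; length term: −600/26 = −23.077
Tm = 81.5 + (-7.885) + 17.346 − 23.077 = 67.884 → 67.9°C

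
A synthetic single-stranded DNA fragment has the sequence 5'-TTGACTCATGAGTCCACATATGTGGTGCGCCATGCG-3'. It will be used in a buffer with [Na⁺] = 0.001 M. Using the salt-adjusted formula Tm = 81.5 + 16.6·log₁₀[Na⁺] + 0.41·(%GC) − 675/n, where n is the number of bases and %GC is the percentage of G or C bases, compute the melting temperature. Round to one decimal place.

34.6°C

Length n = 36. Scanning the sequence gives C=9, G=10, A=7, T=10.
G+C = 19, so %GC = 19/36 × 100 = 52.778%
Salt term: 16.6 × (-3) = -49.8
GC term: 0.41 × 52.778 = 21.639; length term: −675/36 = −18.75
Tm = 81.5 + (-49.8) + 21.639 − 18.75 = 34.589 → 34.6°C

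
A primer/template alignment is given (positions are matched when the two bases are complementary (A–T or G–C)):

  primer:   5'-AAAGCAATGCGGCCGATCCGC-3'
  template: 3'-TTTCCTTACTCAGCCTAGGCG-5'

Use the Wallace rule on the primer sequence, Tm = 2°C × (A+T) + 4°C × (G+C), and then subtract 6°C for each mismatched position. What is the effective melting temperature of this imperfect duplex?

44°C

Primer base counts: A=6, T=2, G=6, C=7 → A+T=8, G+C=13
Perfect-match Tm = 2(8) + 4(13) = 16 + 52 = 68°C
Mismatches (positions where the bases are not complementary): 4 (at positions 5, 10, 12, 14)
Effective Tm = 68 − 4×6 = 68 − 24 = 44°C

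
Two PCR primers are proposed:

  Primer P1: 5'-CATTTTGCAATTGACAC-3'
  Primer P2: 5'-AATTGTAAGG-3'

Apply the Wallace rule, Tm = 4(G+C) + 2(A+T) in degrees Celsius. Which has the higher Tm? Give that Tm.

Primer P1, 46°C

Primer P1: A+T=11, G+C=6 → Tm = 2(11)+4(6) = 46°C
Primer P2: A+T=7, G+C=3 → Tm = 2(7)+4(3) = 26°C
46°C vs 26°C → primer P1 is higher.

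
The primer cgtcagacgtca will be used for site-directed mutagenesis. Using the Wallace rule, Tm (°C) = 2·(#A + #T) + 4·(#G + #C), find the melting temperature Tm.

38°C

A=3, C=4, T=2, G=3
So N_AT = 5 and N_GC = 7.
Tm = 2(5) + 4(7) = 10 + 28 = 38°C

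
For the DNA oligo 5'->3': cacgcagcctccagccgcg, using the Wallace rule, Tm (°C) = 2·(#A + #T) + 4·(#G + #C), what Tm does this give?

68°C

Counting bases: C=10, T=1, G=5, A=3
So N_AT = 4 and N_GC = 15.
Tm = 2×4 + 4×15 = 68°C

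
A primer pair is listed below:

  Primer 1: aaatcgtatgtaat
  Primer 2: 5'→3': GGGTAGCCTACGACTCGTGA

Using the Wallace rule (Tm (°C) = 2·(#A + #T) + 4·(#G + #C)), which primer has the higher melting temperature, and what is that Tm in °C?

Primer 2, 64°C

Primer 1: A+T=11, G+C=3 → Tm = 2(11)+4(3) = 34°C
Primer 2: A+T=8, G+C=12 → Tm = 2(8)+4(12) = 64°C
34°C vs 64°C → primer 2 is higher.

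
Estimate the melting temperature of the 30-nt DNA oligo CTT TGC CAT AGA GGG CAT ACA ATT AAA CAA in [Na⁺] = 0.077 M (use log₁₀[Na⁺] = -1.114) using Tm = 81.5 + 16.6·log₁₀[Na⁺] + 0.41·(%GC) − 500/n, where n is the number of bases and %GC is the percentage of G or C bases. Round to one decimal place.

Length n = 30. Base counts: A=12, C=6, G=5, T=7
G+C = 11, so %GC = 11/30 × 100 = 36.667%
Salt term: 16.6 × (-1.114) = -18.492
GC term: 0.41 × 36.667 = 15.033; length term: −500/30 = −16.667
Tm = 81.5 + (-18.492) + 15.033 − 16.667 = 61.374 → 61.4°C

61.4°C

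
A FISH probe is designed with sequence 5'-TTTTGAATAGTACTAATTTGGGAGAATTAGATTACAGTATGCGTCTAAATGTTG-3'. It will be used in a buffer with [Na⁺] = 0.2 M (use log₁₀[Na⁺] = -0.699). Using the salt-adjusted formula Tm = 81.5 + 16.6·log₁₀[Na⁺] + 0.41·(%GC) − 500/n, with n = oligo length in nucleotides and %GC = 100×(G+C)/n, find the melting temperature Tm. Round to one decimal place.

72.8°C

Length n = 54. Counting bases: T=21, G=12, C=4, A=17
G+C = 16, so %GC = 16/54 × 100 = 29.63%
Salt term: 16.6 × (-0.699) = -11.603
GC term: 0.41 × 29.63 = 12.148; length term: −500/54 = −9.259
Tm = 81.5 + (-11.603) + 12.148 − 9.259 = 72.786 → 72.8°C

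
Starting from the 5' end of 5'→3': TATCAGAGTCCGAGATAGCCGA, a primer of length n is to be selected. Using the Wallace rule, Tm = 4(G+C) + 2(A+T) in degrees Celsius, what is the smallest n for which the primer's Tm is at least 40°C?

First 13 bases: TATCAGAGTCCGA → Tm = 38°C (< 40°C)
First 14 bases: TATCAGAGTCCGAG → Tm = 42°C (≥ 40°C)
Since every base adds ≥2°C, Tm only increases with n, so the threshold is first crossed at n = 14.

n = 14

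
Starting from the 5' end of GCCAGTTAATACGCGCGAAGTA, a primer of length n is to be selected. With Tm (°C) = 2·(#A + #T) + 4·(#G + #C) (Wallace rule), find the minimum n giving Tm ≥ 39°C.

First 13 bases: GCCAGTTAATACG → Tm = 38°C (< 39°C)
First 14 bases: GCCAGTTAATACGC → Tm = 42°C (≥ 39°C)
Each additional base adds 2°C (A/T) or 4°C (G/C), so Tm is non-decreasing in n; n = 14 is the first length to reach 39°C.

n = 14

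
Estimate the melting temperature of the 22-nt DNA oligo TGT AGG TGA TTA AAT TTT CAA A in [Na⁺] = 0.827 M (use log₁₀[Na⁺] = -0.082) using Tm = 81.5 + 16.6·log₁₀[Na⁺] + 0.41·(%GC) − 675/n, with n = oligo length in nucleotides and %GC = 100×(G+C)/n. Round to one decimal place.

58.8°C

Length n = 22. Scanning the sequence gives T=9, A=8, C=1, G=4.
G+C = 5, so %GC = 5/22 × 100 = 22.727%
Salt term: 16.6 × (-0.082) = -1.361
GC term: 0.41 × 22.727 = 9.318; length term: −675/22 = −30.682
Tm = 81.5 + (-1.361) + 9.318 − 30.682 = 58.775 → 58.8°C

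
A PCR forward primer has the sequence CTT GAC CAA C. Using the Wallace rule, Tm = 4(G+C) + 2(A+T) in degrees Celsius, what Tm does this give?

30°C

Counting bases: T=2, G=1, C=4, A=3
AT pairs contribute 5, GC pairs contribute 5.
Tm = 4·5 + 2·5 = 20 + 10 = 30°C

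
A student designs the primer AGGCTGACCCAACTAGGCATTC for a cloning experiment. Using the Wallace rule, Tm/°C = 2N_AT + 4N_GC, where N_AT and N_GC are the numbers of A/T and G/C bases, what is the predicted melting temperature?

C=7, G=5, T=4, A=6
A+T = 10, G+C = 12
Tm = 2×10 + 4×12 = 68°C

68°C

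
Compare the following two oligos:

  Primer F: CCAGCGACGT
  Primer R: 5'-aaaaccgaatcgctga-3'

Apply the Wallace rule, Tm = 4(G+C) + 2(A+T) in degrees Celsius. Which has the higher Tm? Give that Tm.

Primer R, 46°C

Primer F: A+T=3, G+C=7 → Tm = 2(3)+4(7) = 34°C
Primer R: A+T=9, G+C=7 → Tm = 2(9)+4(7) = 46°C
34°C vs 46°C → primer R is higher.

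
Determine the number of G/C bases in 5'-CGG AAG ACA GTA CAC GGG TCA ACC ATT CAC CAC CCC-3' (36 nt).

21

Base counts: C=14, A=11, G=7, T=4
Total G or C: 7 + 14 = 21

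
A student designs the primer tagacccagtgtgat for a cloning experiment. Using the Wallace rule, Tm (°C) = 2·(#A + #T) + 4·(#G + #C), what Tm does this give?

G=4, T=4, A=4, C=3
A+T = 8, G+C = 7
Tm = 4·7 + 2·8 = 28 + 16 = 44°C

44°C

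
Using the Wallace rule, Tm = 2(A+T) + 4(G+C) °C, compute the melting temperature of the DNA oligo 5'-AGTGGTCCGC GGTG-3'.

48°C

Scanning the sequence gives T=3, G=7, C=3, A=1.
AT pairs contribute 4, GC pairs contribute 10.
Tm = 4·10 + 2·4 = 40 + 8 = 48°C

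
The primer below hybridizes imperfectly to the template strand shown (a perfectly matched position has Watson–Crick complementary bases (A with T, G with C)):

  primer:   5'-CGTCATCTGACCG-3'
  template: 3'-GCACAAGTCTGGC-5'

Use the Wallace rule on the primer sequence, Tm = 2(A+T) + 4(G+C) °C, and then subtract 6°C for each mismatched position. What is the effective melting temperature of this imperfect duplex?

24°C

Primer base counts: A=2, T=3, G=3, C=5 → A+T=5, G+C=8
Perfect-match Tm = 2(5) + 4(8) = 10 + 32 = 42°C
Mismatches (positions where the bases are not complementary): 3 (at positions 4, 5, 8)
Effective Tm = 42 − 3×6 = 42 − 18 = 24°C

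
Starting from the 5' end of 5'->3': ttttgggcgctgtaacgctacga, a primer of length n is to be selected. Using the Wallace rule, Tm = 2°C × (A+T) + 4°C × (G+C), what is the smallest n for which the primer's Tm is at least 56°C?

First 17 bases: TTTTGGGCGCTGTAACG → Tm = 52°C (< 56°C)
First 18 bases: TTTTGGGCGCTGTAACGC → Tm = 56°C (≥ 56°C)
Each additional base adds 2°C (A/T) or 4°C (G/C), so Tm is non-decreasing in n; n = 18 is the first length to reach 56°C.

n = 18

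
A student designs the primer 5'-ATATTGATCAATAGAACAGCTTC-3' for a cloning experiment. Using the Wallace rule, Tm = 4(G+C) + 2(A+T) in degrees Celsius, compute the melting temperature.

Scanning the sequence gives A=9, G=3, T=7, C=4.
AT pairs contribute 16, GC pairs contribute 7.
Tm = 4·7 + 2·16 = 28 + 32 = 60°C

60°C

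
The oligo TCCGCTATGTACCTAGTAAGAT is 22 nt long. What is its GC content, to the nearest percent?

41%

Scanning the sequence gives C=5, G=4, T=7, A=6.
G+C = 4 + 5 = 9 out of 22 bases
%GC = 9/22 × 100 = 40.91% ≈ 41%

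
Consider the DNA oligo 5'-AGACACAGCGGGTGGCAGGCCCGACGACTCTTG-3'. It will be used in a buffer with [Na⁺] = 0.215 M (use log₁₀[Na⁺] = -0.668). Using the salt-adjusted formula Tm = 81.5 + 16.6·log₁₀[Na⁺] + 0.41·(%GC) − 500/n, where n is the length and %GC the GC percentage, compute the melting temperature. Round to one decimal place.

82.6°C

Length n = 33. Scanning the sequence gives A=7, T=4, G=12, C=10.
G+C = 22, so %GC = 22/33 × 100 = 66.667%
Salt term: 16.6 × (-0.668) = -11.089
GC term: 0.41 × 66.667 = 27.333; length term: −500/33 = −15.152
Tm = 81.5 + (-11.089) + 27.333 − 15.152 = 82.592 → 82.6°C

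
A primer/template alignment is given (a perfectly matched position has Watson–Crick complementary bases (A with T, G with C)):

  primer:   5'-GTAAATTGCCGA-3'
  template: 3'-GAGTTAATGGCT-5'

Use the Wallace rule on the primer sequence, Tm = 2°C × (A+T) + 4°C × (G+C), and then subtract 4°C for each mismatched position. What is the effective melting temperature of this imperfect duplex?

Primer base counts: A=4, T=3, G=3, C=2 → A+T=7, G+C=5
Perfect-match Tm = 2(7) + 4(5) = 14 + 20 = 34°C
Mismatches (positions where the bases are not complementary): 3 (at positions 1, 3, 8)
Effective Tm = 34 − 3×4 = 34 − 12 = 22°C

22°C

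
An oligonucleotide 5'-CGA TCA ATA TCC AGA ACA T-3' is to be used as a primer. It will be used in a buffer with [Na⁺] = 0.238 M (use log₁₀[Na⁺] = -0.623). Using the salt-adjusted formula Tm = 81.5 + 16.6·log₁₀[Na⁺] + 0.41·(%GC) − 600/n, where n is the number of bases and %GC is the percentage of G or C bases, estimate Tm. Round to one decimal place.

54.7°C

Length n = 19. Counting bases: G=2, A=8, C=5, T=4
G+C = 7, so %GC = 7/19 × 100 = 36.842%
Salt term: 16.6 × (-0.623) = -10.342
GC term: 0.41 × 36.842 = 15.105; length term: −600/19 = −31.579
Tm = 81.5 + (-10.342) + 15.105 − 31.579 = 54.684 → 54.7°C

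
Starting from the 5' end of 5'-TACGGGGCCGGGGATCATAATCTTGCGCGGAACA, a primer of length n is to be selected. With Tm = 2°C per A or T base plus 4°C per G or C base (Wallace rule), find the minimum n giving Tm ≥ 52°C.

n = 15

First 14 bases: TACGGGGCCGGGGA → Tm = 50°C (< 52°C)
First 15 bases: TACGGGGCCGGGGAT → Tm = 52°C (≥ 52°C)
Each additional base adds 2°C (A/T) or 4°C (G/C), so Tm is non-decreasing in n; n = 15 is the first length to reach 52°C.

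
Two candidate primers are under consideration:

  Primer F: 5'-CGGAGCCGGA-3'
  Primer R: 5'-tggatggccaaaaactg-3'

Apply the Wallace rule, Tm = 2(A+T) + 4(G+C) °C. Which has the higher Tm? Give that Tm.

Primer R, 50°C

Primer F: A+T=2, G+C=8 → Tm = 2(2)+4(8) = 36°C
Primer R: A+T=9, G+C=8 → Tm = 2(9)+4(8) = 50°C
36°C vs 50°C → primer R is higher.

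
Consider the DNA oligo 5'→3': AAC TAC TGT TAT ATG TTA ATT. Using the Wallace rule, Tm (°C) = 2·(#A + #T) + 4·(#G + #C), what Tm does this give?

50°C

Counting bases: G=2, A=7, C=2, T=10
AT pairs contribute 17, GC pairs contribute 4.
Tm = 2×17 + 4×4 = 50°C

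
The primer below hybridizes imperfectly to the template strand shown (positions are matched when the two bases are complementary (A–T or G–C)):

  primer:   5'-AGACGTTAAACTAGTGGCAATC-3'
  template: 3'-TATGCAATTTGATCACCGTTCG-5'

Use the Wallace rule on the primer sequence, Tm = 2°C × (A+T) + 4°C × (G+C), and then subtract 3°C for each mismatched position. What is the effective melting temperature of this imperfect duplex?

Primer base counts: A=8, T=5, G=5, C=4 → A+T=13, G+C=9
Perfect-match Tm = 2(13) + 4(9) = 26 + 36 = 62°C
Mismatches (positions where the bases are not complementary): 2 (at positions 2, 21)
Effective Tm = 62 − 2×3 = 62 − 6 = 56°C

56°C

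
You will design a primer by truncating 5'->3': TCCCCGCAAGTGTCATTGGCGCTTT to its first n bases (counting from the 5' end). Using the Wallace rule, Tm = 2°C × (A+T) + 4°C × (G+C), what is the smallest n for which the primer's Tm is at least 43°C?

n = 14

First 13 bases: TCCCCGCAAGTGT → Tm = 42°C (< 43°C)
First 14 bases: TCCCCGCAAGTGTC → Tm = 46°C (≥ 43°C)
Each additional base adds 2°C (A/T) or 4°C (G/C), so Tm is non-decreasing in n; n = 14 is the first length to reach 43°C.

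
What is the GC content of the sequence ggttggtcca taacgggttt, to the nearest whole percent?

Base counts: A=3, C=3, T=7, G=7
G+C = 7 + 3 = 10 out of 20 bases
%GC = 10/20 × 100 = 50% ≈ 50%

50%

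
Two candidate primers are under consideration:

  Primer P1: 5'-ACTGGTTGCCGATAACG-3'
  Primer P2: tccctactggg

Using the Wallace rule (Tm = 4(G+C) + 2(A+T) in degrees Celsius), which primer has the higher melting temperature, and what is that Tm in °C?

Primer P1, 52°C

Primer P1: A+T=8, G+C=9 → Tm = 2(8)+4(9) = 52°C
Primer P2: A+T=4, G+C=7 → Tm = 2(4)+4(7) = 36°C
52°C vs 36°C → primer P1 is higher.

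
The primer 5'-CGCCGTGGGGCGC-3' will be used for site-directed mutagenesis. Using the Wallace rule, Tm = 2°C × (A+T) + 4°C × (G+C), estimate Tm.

50°C

Scanning the sequence gives A=0, T=1, C=5, G=7.
A+T = 1, G+C = 12
Tm = 2(1) + 4(12) = 2 + 48 = 50°C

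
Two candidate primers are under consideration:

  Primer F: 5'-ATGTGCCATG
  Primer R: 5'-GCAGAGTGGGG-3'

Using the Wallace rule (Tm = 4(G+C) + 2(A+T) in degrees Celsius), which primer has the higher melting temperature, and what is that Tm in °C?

Primer R, 38°C

Primer F: A+T=5, G+C=5 → Tm = 2(5)+4(5) = 30°C
Primer R: A+T=3, G+C=8 → Tm = 2(3)+4(8) = 38°C
30°C vs 38°C → primer R is higher.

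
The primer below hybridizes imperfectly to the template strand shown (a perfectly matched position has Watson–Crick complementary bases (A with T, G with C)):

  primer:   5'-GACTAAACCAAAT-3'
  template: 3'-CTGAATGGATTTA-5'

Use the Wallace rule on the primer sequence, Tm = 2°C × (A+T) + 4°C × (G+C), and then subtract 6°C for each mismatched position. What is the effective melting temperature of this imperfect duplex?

16°C

Primer base counts: A=7, T=2, G=1, C=3 → A+T=9, G+C=4
Perfect-match Tm = 2(9) + 4(4) = 18 + 16 = 34°C
Mismatches (positions where the bases are not complementary): 3 (at positions 5, 7, 9)
Effective Tm = 34 − 3×6 = 34 − 18 = 16°C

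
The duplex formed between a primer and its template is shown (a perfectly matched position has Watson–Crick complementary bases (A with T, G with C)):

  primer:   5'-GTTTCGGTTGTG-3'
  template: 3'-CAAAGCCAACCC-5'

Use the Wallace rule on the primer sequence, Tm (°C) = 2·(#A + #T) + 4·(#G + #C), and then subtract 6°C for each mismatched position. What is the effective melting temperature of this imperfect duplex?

30°C

Primer base counts: A=0, T=6, G=5, C=1 → A+T=6, G+C=6
Perfect-match Tm = 2(6) + 4(6) = 12 + 24 = 36°C
Mismatches (positions where the bases are not complementary): 1 (at position 11)
Effective Tm = 36 − 1×6 = 36 − 6 = 30°C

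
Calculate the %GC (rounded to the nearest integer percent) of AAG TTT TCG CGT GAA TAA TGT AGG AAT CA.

34%

Scanning the sequence gives G=7, A=10, C=3, T=9.
G+C = 7 + 3 = 10 out of 29 bases
%GC = 10/29 × 100 = 34.48% ≈ 34%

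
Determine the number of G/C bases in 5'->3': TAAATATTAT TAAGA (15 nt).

1

Scanning the sequence gives C=0, A=8, G=1, T=6.
Total G or C: 1 + 0 = 1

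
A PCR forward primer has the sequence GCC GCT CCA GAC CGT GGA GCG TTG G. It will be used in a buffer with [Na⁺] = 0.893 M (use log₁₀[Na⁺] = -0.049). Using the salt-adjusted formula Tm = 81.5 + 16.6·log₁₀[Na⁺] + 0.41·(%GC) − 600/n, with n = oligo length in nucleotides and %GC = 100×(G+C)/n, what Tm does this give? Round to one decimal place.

Length n = 25. Scanning the sequence gives A=3, T=4, C=8, G=10.
G+C = 18, so %GC = 18/25 × 100 = 72%
Salt term: 16.6 × (-0.049) = -0.813
GC term: 0.41 × 72 = 29.52; length term: −600/25 = −24
Tm = 81.5 + (-0.813) + 29.52 − 24 = 86.207 → 86.2°C

86.2°C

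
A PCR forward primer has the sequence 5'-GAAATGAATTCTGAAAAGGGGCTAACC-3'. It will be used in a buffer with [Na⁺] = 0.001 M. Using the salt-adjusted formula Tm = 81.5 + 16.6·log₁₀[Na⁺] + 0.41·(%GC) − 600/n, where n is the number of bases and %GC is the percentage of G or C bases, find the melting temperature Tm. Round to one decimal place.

26.2°C

Length n = 27. Counting bases: C=4, T=5, G=7, A=11
G+C = 11, so %GC = 11/27 × 100 = 40.741%
Salt term: 16.6 × (-3) = -49.8
GC term: 0.41 × 40.741 = 16.704; length term: −600/27 = −22.222
Tm = 81.5 + (-49.8) + 16.704 − 22.222 = 26.182 → 26.2°C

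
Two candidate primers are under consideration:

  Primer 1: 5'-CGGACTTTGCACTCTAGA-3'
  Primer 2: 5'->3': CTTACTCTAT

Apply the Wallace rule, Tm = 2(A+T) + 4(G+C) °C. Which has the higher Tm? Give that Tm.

Primer 1, 54°C

Primer 1: A+T=9, G+C=9 → Tm = 2(9)+4(9) = 54°C
Primer 2: A+T=7, G+C=3 → Tm = 2(7)+4(3) = 26°C
54°C vs 26°C → primer 1 is higher.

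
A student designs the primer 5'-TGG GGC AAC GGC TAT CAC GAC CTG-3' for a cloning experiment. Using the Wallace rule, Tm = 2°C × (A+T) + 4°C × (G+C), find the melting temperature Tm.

78°C

Counting bases: C=7, T=4, A=5, G=8
AT pairs contribute 9, GC pairs contribute 15.
Tm = 4·15 + 2·9 = 60 + 18 = 78°C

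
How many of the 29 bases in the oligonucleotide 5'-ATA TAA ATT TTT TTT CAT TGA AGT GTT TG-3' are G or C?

G=4, A=8, T=16, C=1
G+C = 4 + 1 = 5

5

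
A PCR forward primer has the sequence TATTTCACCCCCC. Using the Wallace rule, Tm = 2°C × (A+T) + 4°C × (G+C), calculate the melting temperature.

40°C

Base counts: G=0, A=2, C=7, T=4
A+T = 6, G+C = 7
Tm = 2×6 + 4×7 = 40°C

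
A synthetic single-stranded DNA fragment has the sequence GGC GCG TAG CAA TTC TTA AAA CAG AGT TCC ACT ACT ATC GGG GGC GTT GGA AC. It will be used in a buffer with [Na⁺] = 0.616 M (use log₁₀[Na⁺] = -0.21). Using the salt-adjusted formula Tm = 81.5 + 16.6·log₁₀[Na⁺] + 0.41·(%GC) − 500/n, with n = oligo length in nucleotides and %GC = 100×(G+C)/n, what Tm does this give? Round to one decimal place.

89.5°C

Length n = 53. Scanning the sequence gives G=15, T=12, C=12, A=14.
G+C = 27, so %GC = 27/53 × 100 = 50.943%
Salt term: 16.6 × (-0.21) = -3.486
GC term: 0.41 × 50.943 = 20.887; length term: −500/53 = −9.434
Tm = 81.5 + (-3.486) + 20.887 − 9.434 = 89.467 → 89.5°C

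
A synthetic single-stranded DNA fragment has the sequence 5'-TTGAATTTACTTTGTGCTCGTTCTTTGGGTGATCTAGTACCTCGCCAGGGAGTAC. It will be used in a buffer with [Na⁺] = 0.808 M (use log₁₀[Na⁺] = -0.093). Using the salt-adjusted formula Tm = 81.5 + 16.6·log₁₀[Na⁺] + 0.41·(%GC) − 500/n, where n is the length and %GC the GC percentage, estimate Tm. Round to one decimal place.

89.5°C

Length n = 55. C=11, G=14, T=21, A=9
G+C = 25, so %GC = 25/55 × 100 = 45.455%
Salt term: 16.6 × (-0.093) = -1.544
GC term: 0.41 × 45.455 = 18.637; length term: −500/55 = −9.091
Tm = 81.5 + (-1.544) + 18.637 − 9.091 = 89.502 → 89.5°C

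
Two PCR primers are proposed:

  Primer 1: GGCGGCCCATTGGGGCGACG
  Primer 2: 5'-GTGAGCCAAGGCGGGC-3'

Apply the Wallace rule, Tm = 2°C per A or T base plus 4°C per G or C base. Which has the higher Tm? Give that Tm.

Primer 1, 72°C

Primer 1: A+T=4, G+C=16 → Tm = 2(4)+4(16) = 72°C
Primer 2: A+T=4, G+C=12 → Tm = 2(4)+4(12) = 56°C
72°C vs 56°C → primer 1 is higher.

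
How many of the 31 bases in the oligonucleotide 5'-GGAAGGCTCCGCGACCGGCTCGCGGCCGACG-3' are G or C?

Counting bases: T=2, A=4, G=13, C=12
Total G or C: 13 + 12 = 25

25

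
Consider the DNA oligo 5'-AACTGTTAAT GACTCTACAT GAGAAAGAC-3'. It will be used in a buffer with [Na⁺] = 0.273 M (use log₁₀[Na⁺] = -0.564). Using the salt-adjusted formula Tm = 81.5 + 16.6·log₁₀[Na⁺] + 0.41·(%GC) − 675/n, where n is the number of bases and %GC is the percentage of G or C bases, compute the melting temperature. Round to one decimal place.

Length n = 29. Counting bases: A=12, G=5, T=7, C=5
G+C = 10, so %GC = 10/29 × 100 = 34.483%
Salt term: 16.6 × (-0.564) = -9.362
GC term: 0.41 × 34.483 = 14.138; length term: −675/29 = −23.276
Tm = 81.5 + (-9.362) + 14.138 − 23.276 = 63 → 63.0°C

63.0°C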